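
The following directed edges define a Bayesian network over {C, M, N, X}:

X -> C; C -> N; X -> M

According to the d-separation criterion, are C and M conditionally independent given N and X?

Yes — C and M are d-separated given {N, X}.

Only one path connects C and M:
Path 1: C ← X → M
  X is a fork here and X is conditioned on, so the path is blocked at X.
All paths are blocked; C ⊥ M | {N, X} holds.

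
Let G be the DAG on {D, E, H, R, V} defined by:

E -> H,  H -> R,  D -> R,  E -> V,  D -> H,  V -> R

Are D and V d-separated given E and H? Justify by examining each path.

We examine all 4 paths between D and V:
  1. D → R ← H ← E → V — R:collider[blocks]; H:chain[blocks]; E:fork[blocks] ⇒ blocked
  2. D → R ← V — R:collider[blocks] ⇒ blocked
  3. D → H ← E → V — H:collider[open]; E:fork[blocks] ⇒ blocked
  4. D → H → R ← V — H:chain[blocks]; R:collider[blocks] ⇒ blocked
Since every path is blocked, d-separation holds.

Yes — D and V are d-separated given {E, H}.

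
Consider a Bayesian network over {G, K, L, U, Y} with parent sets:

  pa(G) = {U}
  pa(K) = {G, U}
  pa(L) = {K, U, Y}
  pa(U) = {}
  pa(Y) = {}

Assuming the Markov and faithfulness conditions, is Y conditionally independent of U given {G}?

Enumerating the 3 paths from Y to U and testing each for blocking by {G}:
Path 1: Y → L ← K ← G ← U
  L is a collider here and neither L nor any of its descendants is conditioned on, so the collider stays closed — the path is blocked at L.
Path 2: Y → L ← K ← U
  L is a collider here and neither L nor any of its descendants is conditioned on, so the collider stays closed — the path is blocked at L.
Path 3: Y → L ← U
  L is a collider here and neither L nor any of its descendants is conditioned on, so the collider stays closed — the path is blocked at L.
All paths are blocked; Y ⊥ U | {G} holds.

Yes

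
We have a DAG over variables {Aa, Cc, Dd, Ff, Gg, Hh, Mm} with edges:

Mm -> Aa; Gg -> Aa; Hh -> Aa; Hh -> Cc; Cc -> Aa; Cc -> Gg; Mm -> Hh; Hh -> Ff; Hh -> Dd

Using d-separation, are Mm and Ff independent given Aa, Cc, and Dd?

Enumerating the 4 paths from Mm to Ff and testing each for blocking by {Aa, Cc, Dd}:
Path 1: Mm → Aa ← Gg ← Cc ← Hh → Ff
  Cc is a chain here and Cc is conditioned on, so the path is blocked at Cc.
Path 2: Mm → Aa ← Cc ← Hh → Ff
  Cc is a chain here and Cc is conditioned on, so the path is blocked at Cc.
Path 3: Mm → Aa ← Hh → Ff
  Aa is a collider and Aa is conditioned on, which opens it; Hh is a fork and Hh is not conditioned on — no node blocks this path, so it is active.
Path 4: Mm → Hh → Ff
  Hh is a chain and Hh is not conditioned on — no node blocks this path, so it is active.
At least one path is unblocked, so d-separation fails.

No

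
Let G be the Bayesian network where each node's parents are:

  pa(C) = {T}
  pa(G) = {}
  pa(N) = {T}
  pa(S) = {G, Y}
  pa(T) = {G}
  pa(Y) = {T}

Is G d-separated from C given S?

No

We examine all 2 paths between G and C:
  1. G → T → C — T:chain[open] ⇒ active
  2. G → S ← Y ← T → C — S:collider[open]; Y:chain[open]; T:fork[open] ⇒ active
At least one path is unblocked, so d-separation fails.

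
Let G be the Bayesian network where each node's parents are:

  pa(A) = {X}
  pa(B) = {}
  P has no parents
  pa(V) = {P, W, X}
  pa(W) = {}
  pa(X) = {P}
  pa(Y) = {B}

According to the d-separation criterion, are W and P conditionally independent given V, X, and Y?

Enumerating the 2 paths from W to P and testing each for blocking by {V, X, Y}:
Path 1: W → V ← X ← P
  X is a chain here and X is conditioned on, so the path is blocked at X.
Path 2: W → V ← P
  V is a collider and V is conditioned on, which opens it — no node blocks this path, so it is active.
At least one path is unblocked, so d-separation fails.

No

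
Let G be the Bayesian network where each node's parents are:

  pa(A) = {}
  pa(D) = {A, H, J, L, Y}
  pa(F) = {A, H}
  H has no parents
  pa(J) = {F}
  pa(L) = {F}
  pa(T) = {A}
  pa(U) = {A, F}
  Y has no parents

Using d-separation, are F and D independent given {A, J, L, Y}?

No — F and D are not d-separated given {A, J, L, Y}.

Enumerating the 5 paths from F to D and testing each for blocking by {A, J, L, Y}:
Path 1: F ← H → D
  H is a fork and H is not conditioned on — no node blocks this path, so it is active.
Path 2: F → L → D
  L is a chain here and L is conditioned on, so the path is blocked at L.
Path 3: F ← A → D
  A is a fork here and A is conditioned on, so the path is blocked at A.
Path 4: F → U ← A → D
  U is a collider here and neither U nor any of its descendants is conditioned on, so the collider stays closed — the path is blocked at U.
Path 5: F → J → D
  J is a chain here and J is conditioned on, so the path is blocked at J.
At least one path is unblocked, so d-separation fails.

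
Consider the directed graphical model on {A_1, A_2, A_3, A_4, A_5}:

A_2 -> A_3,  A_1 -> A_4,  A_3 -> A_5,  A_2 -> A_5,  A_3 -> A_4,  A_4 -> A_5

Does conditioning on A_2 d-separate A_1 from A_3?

Yes

Enumerating the 3 paths from A_1 to A_3 and testing each for blocking by {A_2}:
Path 1: A_1 → A_4 ← A_3
  A_4 is a collider here and neither A_4 nor any of its descendants is conditioned on, so the collider stays closed — the path is blocked at A_4.
Path 2: A_1 → A_4 → A_5 ← A_3
  A_5 is a collider here and neither A_5 nor any of its descendants is conditioned on, so the collider stays closed — the path is blocked at A_5.
Path 3: A_1 → A_4 → A_5 ← A_2 → A_3
  A_5 is a collider here and neither A_5 nor any of its descendants is conditioned on, so the collider stays closed — the path is blocked at A_5.
Every path is blocked, so A_1 and A_3 are d-separated given {A_2}.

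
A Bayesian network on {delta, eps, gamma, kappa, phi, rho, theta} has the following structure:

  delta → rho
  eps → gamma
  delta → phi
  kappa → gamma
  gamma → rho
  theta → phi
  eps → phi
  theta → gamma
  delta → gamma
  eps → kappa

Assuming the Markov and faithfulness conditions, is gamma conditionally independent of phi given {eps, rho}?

There are 5 undirected paths between gamma and phi; checking each against the conditioning set {eps, rho}:
  1. gamma ← theta → phi — theta:fork[open] ⇒ active
  2. gamma ← delta → phi — delta:fork[open] ⇒ active
  3. gamma → rho ← delta → phi — rho:collider[open]; delta:fork[open] ⇒ active
  4. gamma ← kappa ← eps → phi — kappa:chain[open]; eps:fork[blocks] ⇒ blocked
  5. gamma ← eps → phi — eps:fork[blocks] ⇒ blocked
At least one path is unblocked, so d-separation fails.

No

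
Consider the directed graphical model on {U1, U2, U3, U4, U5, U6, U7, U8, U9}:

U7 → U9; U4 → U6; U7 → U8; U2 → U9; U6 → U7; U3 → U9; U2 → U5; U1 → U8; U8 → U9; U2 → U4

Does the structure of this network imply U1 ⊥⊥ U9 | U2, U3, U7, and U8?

Yes

3 paths connect U1 and U9; each must be blocked for d-separation to hold:
Path 1: U1 → U8 → U9
  U8 is a chain here and U8 is conditioned on, so the path is blocked at U8.
Path 2: U1 → U8 ← U7 → U9
  U7 is a fork here and U7 is conditioned on, so the path is blocked at U7.
Path 3: U1 → U8 ← U7 ← U6 ← U4 ← U2 → U9
  U7 is a chain here and U7 is conditioned on, so the path is blocked at U7.
Since every path is blocked, d-separation holds.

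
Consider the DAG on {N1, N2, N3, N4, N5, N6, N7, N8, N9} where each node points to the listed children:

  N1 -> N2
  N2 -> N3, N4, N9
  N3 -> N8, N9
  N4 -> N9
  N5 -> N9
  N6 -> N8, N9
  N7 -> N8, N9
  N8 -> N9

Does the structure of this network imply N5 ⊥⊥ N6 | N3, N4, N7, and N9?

No

Enumerating the 6 paths from N5 to N6 and testing each for blocking by {N3, N4, N7, N9}:
Path 1: N5 → N9 ← N3 → N8 ← N6
  N3 is a fork here and N3 is conditioned on, so the path is blocked at N3.
Path 2: N5 → N9 ← N4 ← N2 → N3 → N8 ← N6
  N4 is a chain here and N4 is conditioned on, so the path is blocked at N4.
Path 3: N5 → N9 ← N7 → N8 ← N6
  N7 is a fork here and N7 is conditioned on, so the path is blocked at N7.
Path 4: N5 → N9 ← N8 ← N6
  N9 is a collider and N9 is conditioned on, which opens it; N8 is a chain and N8 is not conditioned on — no node blocks this path, so it is active.
Path 5: N5 → N9 ← N2 → N3 → N8 ← N6
  N3 is a chain here and N3 is conditioned on, so the path is blocked at N3.
Path 6: N5 → N9 ← N6
  N9 is a collider and N9 is conditioned on, which opens it — no node blocks this path, so it is active.
Since the path N5 → N9 ← N8 ← N6 is active, N5 and N6 are not d-separated given {N3, N4, N7, N9}.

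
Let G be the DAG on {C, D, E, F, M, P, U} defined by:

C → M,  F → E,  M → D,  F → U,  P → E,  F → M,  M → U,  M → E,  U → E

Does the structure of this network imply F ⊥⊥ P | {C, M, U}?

5 paths connect F and P; each must be blocked for d-separation to hold:
  1. F → U ← M → E ← P — U:collider[open]; M:fork[blocks]; E:collider[blocks] ⇒ blocked
  2. F → U → E ← P — U:chain[blocks]; E:collider[blocks] ⇒ blocked
  3. F → M → U → E ← P — M:chain[blocks]; U:chain[blocks]; E:collider[blocks] ⇒ blocked
  4. F → M → E ← P — M:chain[blocks]; E:collider[blocks] ⇒ blocked
  5. F → E ← P — E:collider[blocks] ⇒ blocked
Every path is blocked, so F and P are d-separated given {C, M, U}.

Yes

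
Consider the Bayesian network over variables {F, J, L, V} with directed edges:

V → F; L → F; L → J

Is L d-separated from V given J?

Only one path connects L and V:
Path 1: L → F ← V
  F is a collider here and neither F nor any of its descendants is conditioned on, so the collider stays closed — the path is blocked at F.
Since every path is blocked, d-separation holds.

Yes — L and V are d-separated given {J}.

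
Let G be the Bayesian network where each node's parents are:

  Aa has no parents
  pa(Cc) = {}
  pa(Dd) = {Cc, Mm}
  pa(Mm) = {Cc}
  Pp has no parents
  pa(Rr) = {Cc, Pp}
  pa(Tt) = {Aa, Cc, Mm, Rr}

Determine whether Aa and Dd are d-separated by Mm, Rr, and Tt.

No — Aa and Dd are not d-separated given {Mm, Rr, Tt}.

6 paths connect Aa and Dd; each must be blocked for d-separation to hold:
Path 1: Aa → Tt ← Mm ← Cc → Dd
  Mm is a chain here and Mm is conditioned on, so the path is blocked at Mm.
Path 2: Aa → Tt ← Mm → Dd
  Mm is a fork here and Mm is conditioned on, so the path is blocked at Mm.
Path 3: Aa → Tt ← Cc → Mm → Dd
  Mm is a chain here and Mm is conditioned on, so the path is blocked at Mm.
Path 4: Aa → Tt ← Cc → Dd
  Tt is a collider and Tt is conditioned on, which opens it; Cc is a fork and Cc is not conditioned on — no node blocks this path, so it is active.
Path 5: Aa → Tt ← Rr ← Cc → Mm → Dd
  Rr is a chain here and Rr is conditioned on, so the path is blocked at Rr.
Path 6: Aa → Tt ← Rr ← Cc → Dd
  Rr is a chain here and Rr is conditioned on, so the path is blocked at Rr.
Because an active path exists, Aa and Dd are not d-separated.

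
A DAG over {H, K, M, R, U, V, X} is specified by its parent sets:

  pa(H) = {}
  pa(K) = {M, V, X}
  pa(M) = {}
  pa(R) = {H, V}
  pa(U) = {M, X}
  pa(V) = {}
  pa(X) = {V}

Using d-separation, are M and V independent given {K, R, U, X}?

No

We examine all 4 paths between M and V:
Path 1: M → K ← V
  K is a collider and K is conditioned on, which opens it — no node blocks this path, so it is active.
Path 2: M → K ← X ← V
  X is a chain here and X is conditioned on, so the path is blocked at X.
Path 3: M → U ← X ← V
  X is a chain here and X is conditioned on, so the path is blocked at X.
Path 4: M → U ← X → K ← V
  X is a fork here and X is conditioned on, so the path is blocked at X.
Because an active path exists, M and V are not d-separated.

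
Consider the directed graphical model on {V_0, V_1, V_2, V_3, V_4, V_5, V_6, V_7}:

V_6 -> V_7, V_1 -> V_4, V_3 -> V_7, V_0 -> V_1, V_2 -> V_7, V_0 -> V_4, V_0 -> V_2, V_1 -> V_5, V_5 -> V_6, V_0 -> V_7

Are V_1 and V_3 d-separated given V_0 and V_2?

Yes

Enumerating the 5 paths from V_1 to V_3 and testing each for blocking by {V_0, V_2}:
  1. V_1 → V_5 → V_6 → V_7 ← V_3 — V_5:chain[open]; V_6:chain[open]; V_7:collider[blocks] ⇒ blocked
  2. V_1 ← V_0 → V_7 ← V_3 — V_0:fork[blocks]; V_7:collider[blocks] ⇒ blocked
  3. V_1 ← V_0 → V_2 → V_7 ← V_3 — V_0:fork[blocks]; V_2:chain[blocks]; V_7:collider[blocks] ⇒ blocked
  4. V_1 → V_4 ← V_0 → V_7 ← V_3 — V_4:collider[blocks]; V_0:fork[blocks]; V_7:collider[blocks] ⇒ blocked
  5. V_1 → V_4 ← V_0 → V_2 → V_7 ← V_3 — V_4:collider[blocks]; V_0:fork[blocks]; V_2:chain[blocks]; V_7:collider[blocks] ⇒ blocked
All paths are blocked; V_1 ⊥ V_3 | {V_0, V_2} holds.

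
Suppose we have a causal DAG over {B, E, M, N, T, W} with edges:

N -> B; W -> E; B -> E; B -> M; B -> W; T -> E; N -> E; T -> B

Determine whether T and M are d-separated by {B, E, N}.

Enumerating the 4 paths from T to M and testing each for blocking by {B, E, N}:
Path 1: T → E ← N → B → M
  N is a fork here and N is conditioned on, so the path is blocked at N.
Path 2: T → E ← B → M
  B is a fork here and B is conditioned on, so the path is blocked at B.
Path 3: T → E ← W ← B → M
  B is a fork here and B is conditioned on, so the path is blocked at B.
Path 4: T → B → M
  B is a chain here and B is conditioned on, so the path is blocked at B.
All paths are blocked; T ⊥ M | {B, E, N} holds.

Yes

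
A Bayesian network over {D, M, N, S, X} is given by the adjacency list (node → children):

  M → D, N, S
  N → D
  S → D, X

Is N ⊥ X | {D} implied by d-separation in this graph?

No — N and X are not d-separated given {D}.

Enumerating the 4 paths from N to X and testing each for blocking by {D}:
  1. N ← M → D ← S → X — M:fork[open]; D:collider[open]; S:fork[open] ⇒ active
  2. N ← M → S → X — M:fork[open]; S:chain[open] ⇒ active
  3. N → D ← M → S → X — D:collider[open]; M:fork[open]; S:chain[open] ⇒ active
  4. N → D ← S → X — D:collider[open]; S:fork[open] ⇒ active
Since the path N ← M → D ← S → X is active, N and X are not d-separated given {D}.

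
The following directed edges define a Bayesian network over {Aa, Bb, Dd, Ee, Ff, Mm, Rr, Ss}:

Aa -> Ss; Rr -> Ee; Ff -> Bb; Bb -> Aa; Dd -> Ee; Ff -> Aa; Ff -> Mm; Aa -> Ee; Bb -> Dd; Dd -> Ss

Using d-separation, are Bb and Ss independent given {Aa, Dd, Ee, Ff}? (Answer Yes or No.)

Yes

We examine all 6 paths between Bb and Ss:
  1. Bb → Aa → Ss — Aa:chain[blocks] ⇒ blocked
  2. Bb → Aa → Ee ← Dd → Ss — Aa:chain[blocks]; Ee:collider[open]; Dd:fork[blocks] ⇒ blocked
  3. Bb → Dd → Ss — Dd:chain[blocks] ⇒ blocked
  4. Bb → Dd → Ee ← Aa → Ss — Dd:chain[blocks]; Ee:collider[open]; Aa:fork[blocks] ⇒ blocked
  5. Bb ← Ff → Aa → Ss — Ff:fork[blocks]; Aa:chain[blocks] ⇒ blocked
  6. Bb ← Ff → Aa → Ee ← Dd → Ss — Ff:fork[blocks]; Aa:chain[blocks]; Ee:collider[open]; Dd:fork[blocks] ⇒ blocked
Every path is blocked, so Bb and Ss are d-separated given {Aa, Dd, Ee, Ff}.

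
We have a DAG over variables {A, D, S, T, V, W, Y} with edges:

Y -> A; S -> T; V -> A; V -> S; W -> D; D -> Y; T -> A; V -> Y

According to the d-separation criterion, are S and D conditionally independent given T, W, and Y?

4 paths connect S and D; each must be blocked for d-separation to hold:
Path 1: S → T → A ← Y ← D
  T is a chain here and T is conditioned on, so the path is blocked at T.
Path 2: S → T → A ← V → Y ← D
  T is a chain here and T is conditioned on, so the path is blocked at T.
Path 3: S ← V → A ← Y ← D
  A is a collider here and neither A nor any of its descendants is conditioned on, so the collider stays closed — the path is blocked at A.
Path 4: S ← V → Y ← D
  V is a fork and V is not conditioned on; Y is a collider and Y is conditioned on, which opens it — no node blocks this path, so it is active.
Since the path S ← V → Y ← D is active, S and D are not d-separated given {T, W, Y}.

No — S and D are not d-separated given {T, W, Y}.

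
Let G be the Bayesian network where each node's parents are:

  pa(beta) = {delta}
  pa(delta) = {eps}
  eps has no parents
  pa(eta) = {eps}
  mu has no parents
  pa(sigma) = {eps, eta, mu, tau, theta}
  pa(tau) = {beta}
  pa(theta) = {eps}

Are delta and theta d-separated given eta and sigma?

No

6 paths connect delta and theta; each must be blocked for d-separation to hold:
  1. delta ← eps → sigma ← theta — eps:fork[open]; sigma:collider[open] ⇒ active
  2. delta ← eps → theta — eps:fork[open] ⇒ active
  3. delta ← eps → eta → sigma ← theta — eps:fork[open]; eta:chain[blocks]; sigma:collider[open] ⇒ blocked
  4. delta → beta → tau → sigma ← eps → theta — beta:chain[open]; tau:chain[open]; sigma:collider[open]; eps:fork[open] ⇒ active
  5. delta → beta → tau → sigma ← theta — beta:chain[open]; tau:chain[open]; sigma:collider[open] ⇒ active
  6. delta → beta → tau → sigma ← eta ← eps → theta — beta:chain[open]; tau:chain[open]; sigma:collider[open]; eta:chain[blocks]; eps:fork[open] ⇒ blocked
At least one path is unblocked, so d-separation fails.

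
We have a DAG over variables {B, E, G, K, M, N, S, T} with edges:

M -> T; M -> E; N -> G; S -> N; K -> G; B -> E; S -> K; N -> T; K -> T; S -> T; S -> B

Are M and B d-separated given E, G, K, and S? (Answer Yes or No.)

No

Enumerating the 6 paths from M to B and testing each for blocking by {E, G, K, S}:
Path 1: M → E ← B
  E is a collider and E is conditioned on, which opens it — no node blocks this path, so it is active.
Path 2: M → T ← S → B
  T is a collider here and neither T nor any of its descendants is conditioned on, so the collider stays closed — the path is blocked at T.
Path 3: M → T ← K ← S → B
  T is a collider here and neither T nor any of its descendants is conditioned on, so the collider stays closed — the path is blocked at T.
Path 4: M → T ← K → G ← N ← S → B
  T is a collider here and neither T nor any of its descendants is conditioned on, so the collider stays closed — the path is blocked at T.
Path 5: M → T ← N ← S → B
  T is a collider here and neither T nor any of its descendants is conditioned on, so the collider stays closed — the path is blocked at T.
Path 6: M → T ← N → G ← K ← S → B
  T is a collider here and neither T nor any of its descendants is conditioned on, so the collider stays closed — the path is blocked at T.
Since the path M → E ← B is active, M and B are not d-separated given {E, G, K, S}.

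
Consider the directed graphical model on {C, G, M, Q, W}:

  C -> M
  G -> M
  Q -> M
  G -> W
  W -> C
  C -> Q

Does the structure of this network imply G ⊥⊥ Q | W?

4 paths connect G and Q; each must be blocked for d-separation to hold:
Path 1: G → M ← Q
  M is a collider here and neither M nor any of its descendants is conditioned on, so the collider stays closed — the path is blocked at M.
Path 2: G → M ← C → Q
  M is a collider here and neither M nor any of its descendants is conditioned on, so the collider stays closed — the path is blocked at M.
Path 3: G → W → C → Q
  W is a chain here and W is conditioned on, so the path is blocked at W.
Path 4: G → W → C → M ← Q
  W is a chain here and W is conditioned on, so the path is blocked at W.
Every path is blocked, so G and Q are d-separated given {W}.

Yes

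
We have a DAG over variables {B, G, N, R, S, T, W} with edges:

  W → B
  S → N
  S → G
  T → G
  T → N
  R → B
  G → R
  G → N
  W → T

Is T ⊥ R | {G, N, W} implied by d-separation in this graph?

Yes — T and R are d-separated given {G, N, W}.

4 paths connect T and R; each must be blocked for d-separation to hold:
Path 1: T ← W → B ← R
  W is a fork here and W is conditioned on, so the path is blocked at W.
Path 2: T → N ← S → G → R
  G is a chain here and G is conditioned on, so the path is blocked at G.
Path 3: T → N ← G → R
  G is a fork here and G is conditioned on, so the path is blocked at G.
Path 4: T → G → R
  G is a chain here and G is conditioned on, so the path is blocked at G.
Since every path is blocked, d-separation holds.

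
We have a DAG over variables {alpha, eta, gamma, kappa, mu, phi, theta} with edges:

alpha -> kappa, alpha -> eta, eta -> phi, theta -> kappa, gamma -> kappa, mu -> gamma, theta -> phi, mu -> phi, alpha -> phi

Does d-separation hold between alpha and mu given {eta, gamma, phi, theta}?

There are 6 undirected paths between alpha and mu; checking each against the conditioning set {eta, gamma, phi, theta}:
Path 1: alpha → kappa ← theta → phi ← mu
  kappa is a collider here and neither kappa nor any of its descendants is conditioned on, so the collider stays closed — the path is blocked at kappa.
Path 2: alpha → kappa ← gamma ← mu
  kappa is a collider here and neither kappa nor any of its descendants is conditioned on, so the collider stays closed — the path is blocked at kappa.
Path 3: alpha → phi ← mu
  phi is a collider and phi is conditioned on, which opens it — no node blocks this path, so it is active.
Path 4: alpha → phi ← theta → kappa ← gamma ← mu
  theta is a fork here and theta is conditioned on, so the path is blocked at theta.
Path 5: alpha → eta → phi ← mu
  eta is a chain here and eta is conditioned on, so the path is blocked at eta.
Path 6: alpha → eta → phi ← theta → kappa ← gamma ← mu
  eta is a chain here and eta is conditioned on, so the path is blocked at eta.
Because an active path exists, alpha and mu are not d-separated.

No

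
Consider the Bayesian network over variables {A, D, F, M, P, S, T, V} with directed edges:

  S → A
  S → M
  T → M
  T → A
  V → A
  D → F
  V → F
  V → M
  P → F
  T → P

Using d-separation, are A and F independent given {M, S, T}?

No — A and F are not d-separated given {M, S, T}.

Enumerating the 6 paths from A to F and testing each for blocking by {M, S, T}:
Path 1: A ← T → M ← V → F
  T is a fork here and T is conditioned on, so the path is blocked at T.
Path 2: A ← T → P → F
  T is a fork here and T is conditioned on, so the path is blocked at T.
Path 3: A ← V → M ← T → P → F
  T is a fork here and T is conditioned on, so the path is blocked at T.
Path 4: A ← V → F
  V is a fork and V is not conditioned on — no node blocks this path, so it is active.
Path 5: A ← S → M ← T → P → F
  S is a fork here and S is conditioned on, so the path is blocked at S.
Path 6: A ← S → M ← V → F
  S is a fork here and S is conditioned on, so the path is blocked at S.
At least one path is unblocked, so d-separation fails.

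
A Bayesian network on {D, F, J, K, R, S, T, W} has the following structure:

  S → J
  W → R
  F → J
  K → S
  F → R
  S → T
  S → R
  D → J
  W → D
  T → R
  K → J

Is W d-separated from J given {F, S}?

There are 6 undirected paths between W and J; checking each against the conditioning set {F, S}:
Path 1: W → D → J
  D is a chain and D is not conditioned on — no node blocks this path, so it is active.
Path 2: W → R ← T ← S ← K → J
  R is a collider here and neither R nor any of its descendants is conditioned on, so the collider stays closed — the path is blocked at R.
Path 3: W → R ← T ← S → J
  R is a collider here and neither R nor any of its descendants is conditioned on, so the collider stays closed — the path is blocked at R.
Path 4: W → R ← S ← K → J
  R is a collider here and neither R nor any of its descendants is conditioned on, so the collider stays closed — the path is blocked at R.
Path 5: W → R ← S → J
  R is a collider here and neither R nor any of its descendants is conditioned on, so the collider stays closed — the path is blocked at R.
Path 6: W → R ← F → J
  R is a collider here and neither R nor any of its descendants is conditioned on, so the collider stays closed — the path is blocked at R.
Because an active path exists, W and J are not d-separated.

No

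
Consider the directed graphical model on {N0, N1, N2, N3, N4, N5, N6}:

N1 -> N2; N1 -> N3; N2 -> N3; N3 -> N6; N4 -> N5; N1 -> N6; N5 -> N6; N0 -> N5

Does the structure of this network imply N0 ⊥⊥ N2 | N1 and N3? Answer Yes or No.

We examine all 4 paths between N0 and N2:
Path 1: N0 → N5 → N6 ← N1 → N2
  N6 is a collider here and neither N6 nor any of its descendants is conditioned on, so the collider stays closed — the path is blocked at N6.
Path 2: N0 → N5 → N6 ← N1 → N3 ← N2
  N6 is a collider here and neither N6 nor any of its descendants is conditioned on, so the collider stays closed — the path is blocked at N6.
Path 3: N0 → N5 → N6 ← N3 ← N1 → N2
  N6 is a collider here and neither N6 nor any of its descendants is conditioned on, so the collider stays closed — the path is blocked at N6.
Path 4: N0 → N5 → N6 ← N3 ← N2
  N6 is a collider here and neither N6 nor any of its descendants is conditioned on, so the collider stays closed — the path is blocked at N6.
Every path is blocked, so N0 and N2 are d-separated given {N1, N3}.

Yes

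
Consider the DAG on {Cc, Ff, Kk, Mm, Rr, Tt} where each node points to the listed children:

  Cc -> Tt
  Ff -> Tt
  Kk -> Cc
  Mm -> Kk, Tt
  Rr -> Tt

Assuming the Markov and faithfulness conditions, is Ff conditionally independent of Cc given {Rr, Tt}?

No — Ff and Cc are not d-separated given {Rr, Tt}.

We examine all 2 paths between Ff and Cc:
Path 1: Ff → Tt ← Cc
  Tt is a collider and Tt is conditioned on, which opens it — no node blocks this path, so it is active.
Path 2: Ff → Tt ← Mm → Kk → Cc
  Tt is a collider and Tt is conditioned on, which opens it; Mm is a fork and Mm is not conditioned on; Kk is a chain and Kk is not conditioned on — no node blocks this path, so it is active.
At least one path is unblocked, so d-separation fails.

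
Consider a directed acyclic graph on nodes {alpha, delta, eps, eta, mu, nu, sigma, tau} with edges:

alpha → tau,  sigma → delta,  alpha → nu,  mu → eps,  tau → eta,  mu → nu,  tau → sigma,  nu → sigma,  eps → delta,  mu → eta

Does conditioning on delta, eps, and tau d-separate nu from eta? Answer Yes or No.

We examine all 6 paths between nu and eta:
  1. nu ← alpha → tau → sigma → delta ← eps ← mu → eta — alpha:fork[open]; tau:chain[blocks]; sigma:chain[open]; delta:collider[open]; eps:chain[blocks]; mu:fork[open] ⇒ blocked
  2. nu ← alpha → tau → eta — alpha:fork[open]; tau:chain[blocks] ⇒ blocked
  3. nu → sigma → delta ← eps ← mu → eta — sigma:chain[open]; delta:collider[open]; eps:chain[blocks]; mu:fork[open] ⇒ blocked
  4. nu → sigma ← tau → eta — sigma:collider[open]; tau:fork[blocks] ⇒ blocked
  5. nu ← mu → eps → delta ← sigma ← tau → eta — mu:fork[open]; eps:chain[blocks]; delta:collider[open]; sigma:chain[open]; tau:fork[blocks] ⇒ blocked
  6. nu ← mu → eta — mu:fork[open] ⇒ active
Because an active path exists, nu and eta are not d-separated.

No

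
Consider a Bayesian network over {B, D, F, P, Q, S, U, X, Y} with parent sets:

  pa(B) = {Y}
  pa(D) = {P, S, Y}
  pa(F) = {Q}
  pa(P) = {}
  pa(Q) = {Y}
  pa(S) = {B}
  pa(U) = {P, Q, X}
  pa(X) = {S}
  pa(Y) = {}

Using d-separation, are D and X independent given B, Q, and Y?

6 paths connect D and X; each must be blocked for d-separation to hold:
Path 1: D ← P → U ← Q ← Y → B → S → X
  U is a collider here and neither U nor any of its descendants is conditioned on, so the collider stays closed — the path is blocked at U.
Path 2: D ← P → U ← X
  U is a collider here and neither U nor any of its descendants is conditioned on, so the collider stays closed — the path is blocked at U.
Path 3: D ← Y → Q → U ← X
  Y is a fork here and Y is conditioned on, so the path is blocked at Y.
Path 4: D ← Y → B → S → X
  Y is a fork here and Y is conditioned on, so the path is blocked at Y.
Path 5: D ← S ← B ← Y → Q → U ← X
  B is a chain here and B is conditioned on, so the path is blocked at B.
Path 6: D ← S → X
  S is a fork and S is not conditioned on — no node blocks this path, so it is active.
Since the path D ← S → X is active, D and X are not d-separated given {B, Q, Y}.

No — D and X are not d-separated given {B, Q, Y}.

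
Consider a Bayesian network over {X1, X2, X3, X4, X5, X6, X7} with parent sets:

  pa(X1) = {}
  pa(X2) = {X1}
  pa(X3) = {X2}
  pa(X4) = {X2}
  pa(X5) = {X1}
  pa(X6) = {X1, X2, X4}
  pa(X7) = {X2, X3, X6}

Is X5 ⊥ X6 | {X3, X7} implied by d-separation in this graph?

No

There are 5 undirected paths between X5 and X6; checking each against the conditioning set {X3, X7}:
Path 1: X5 ← X1 → X2 → X7 ← X6
  X1 is a fork and X1 is not conditioned on; X2 is a chain and X2 is not conditioned on; X7 is a collider and X7 is conditioned on, which opens it — no node blocks this path, so it is active.
Path 2: X5 ← X1 → X2 → X3 → X7 ← X6
  X3 is a chain here and X3 is conditioned on, so the path is blocked at X3.
Path 3: X5 ← X1 → X2 → X4 → X6
  X1 is a fork and X1 is not conditioned on; X2 is a chain and X2 is not conditioned on; X4 is a chain and X4 is not conditioned on — no node blocks this path, so it is active.
Path 4: X5 ← X1 → X2 → X6
  X1 is a fork and X1 is not conditioned on; X2 is a chain and X2 is not conditioned on — no node blocks this path, so it is active.
Path 5: X5 ← X1 → X6
  X1 is a fork and X1 is not conditioned on — no node blocks this path, so it is active.
Since the path X5 ← X1 → X2 → X7 ← X6 is active, X5 and X6 are not d-separated given {X3, X7}.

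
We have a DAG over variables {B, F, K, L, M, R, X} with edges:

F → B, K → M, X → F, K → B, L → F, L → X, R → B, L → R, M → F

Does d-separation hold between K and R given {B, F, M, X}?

We examine all 6 paths between K and R:
Path 1: K → B ← F ← L → R
  F is a chain here and F is conditioned on, so the path is blocked at F.
Path 2: K → B ← F ← X ← L → R
  F is a chain here and F is conditioned on, so the path is blocked at F.
Path 3: K → B ← R
  B is a collider and B is conditioned on, which opens it — no node blocks this path, so it is active.
Path 4: K → M → F ← L → R
  M is a chain here and M is conditioned on, so the path is blocked at M.
Path 5: K → M → F → B ← R
  M is a chain here and M is conditioned on, so the path is blocked at M.
Path 6: K → M → F ← X ← L → R
  M is a chain here and M is conditioned on, so the path is blocked at M.
Since the path K → B ← R is active, K and R are not d-separated given {B, F, M, X}.

No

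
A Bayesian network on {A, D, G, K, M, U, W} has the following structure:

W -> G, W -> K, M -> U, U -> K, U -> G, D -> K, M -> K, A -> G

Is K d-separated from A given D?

Enumerating the 3 paths from K to A and testing each for blocking by {D}:
Path 1: K ← M → U → G ← A
  G is a collider here and neither G nor any of its descendants is conditioned on, so the collider stays closed — the path is blocked at G.
Path 2: K ← U → G ← A
  G is a collider here and neither G nor any of its descendants is conditioned on, so the collider stays closed — the path is blocked at G.
Path 3: K ← W → G ← A
  G is a collider here and neither G nor any of its descendants is conditioned on, so the collider stays closed — the path is blocked at G.
Every path is blocked, so K and A are d-separated given {D}.

Yes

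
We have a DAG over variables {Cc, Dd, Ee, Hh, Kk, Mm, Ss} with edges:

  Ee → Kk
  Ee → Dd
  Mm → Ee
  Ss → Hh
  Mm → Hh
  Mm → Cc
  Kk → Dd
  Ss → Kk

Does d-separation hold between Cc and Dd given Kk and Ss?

There are 4 undirected paths between Cc and Dd; checking each against the conditioning set {Kk, Ss}:
Path 1: Cc ← Mm → Hh ← Ss → Kk → Dd
  Hh is a collider here and neither Hh nor any of its descendants is conditioned on, so the collider stays closed — the path is blocked at Hh.
Path 2: Cc ← Mm → Hh ← Ss → Kk ← Ee → Dd
  Hh is a collider here and neither Hh nor any of its descendants is conditioned on, so the collider stays closed — the path is blocked at Hh.
Path 3: Cc ← Mm → Ee → Dd
  Mm is a fork and Mm is not conditioned on; Ee is a chain and Ee is not conditioned on — no node blocks this path, so it is active.
Path 4: Cc ← Mm → Ee → Kk → Dd
  Kk is a chain here and Kk is conditioned on, so the path is blocked at Kk.
Since the path Cc ← Mm → Ee → Dd is active, Cc and Dd are not d-separated given {Kk, Ss}.

No — Cc and Dd are not d-separated given {Kk, Ss}.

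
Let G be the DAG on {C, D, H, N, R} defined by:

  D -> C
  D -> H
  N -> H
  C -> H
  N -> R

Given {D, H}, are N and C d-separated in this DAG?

Enumerating the 2 paths from N to C and testing each for blocking by {D, H}:
  1. N → H ← C — H:collider[open] ⇒ active
  2. N → H ← D → C — H:collider[open]; D:fork[blocks] ⇒ blocked
Since the path N → H ← C is active, N and C are not d-separated given {D, H}.

No — N and C are not d-separated given {D, H}.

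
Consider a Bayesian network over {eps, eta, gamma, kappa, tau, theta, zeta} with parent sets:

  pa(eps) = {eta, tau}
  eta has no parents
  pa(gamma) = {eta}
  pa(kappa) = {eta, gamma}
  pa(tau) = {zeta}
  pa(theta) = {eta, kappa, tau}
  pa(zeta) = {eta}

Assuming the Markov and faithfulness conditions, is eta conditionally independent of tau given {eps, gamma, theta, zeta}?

No

Enumerating the 5 paths from eta to tau and testing each for blocking by {eps, gamma, theta, zeta}:
Path 1: eta → kappa → theta ← tau
  kappa is a chain and kappa is not conditioned on; theta is a collider and theta is conditioned on, which opens it — no node blocks this path, so it is active.
Path 2: eta → gamma → kappa → theta ← tau
  gamma is a chain here and gamma is conditioned on, so the path is blocked at gamma.
Path 3: eta → zeta → tau
  zeta is a chain here and zeta is conditioned on, so the path is blocked at zeta.
Path 4: eta → eps ← tau
  eps is a collider and eps is conditioned on, which opens it — no node blocks this path, so it is active.
Path 5: eta → theta ← tau
  theta is a collider and theta is conditioned on, which opens it — no node blocks this path, so it is active.
Because an active path exists, eta and tau are not d-separated.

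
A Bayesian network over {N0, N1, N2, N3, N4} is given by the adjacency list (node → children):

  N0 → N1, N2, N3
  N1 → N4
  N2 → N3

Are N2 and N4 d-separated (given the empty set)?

Enumerating the 2 paths from N2 to N4 and testing each for blocking by ∅:
Path 1: N2 ← N0 → N1 → N4
  N0 is a fork and N0 is not conditioned on; N1 is a chain and N1 is not conditioned on — no node blocks this path, so it is active.
Path 2: N2 → N3 ← N0 → N1 → N4
  N3 is a collider here and neither N3 nor any of its descendants is conditioned on, so the collider stays closed — the path is blocked at N3.
At least one path is unblocked, so d-separation fails.

No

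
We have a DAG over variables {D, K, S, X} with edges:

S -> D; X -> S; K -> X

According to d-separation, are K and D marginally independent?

The only undirected path from K to D is:
  1. K → X → S → D — X:chain[open]; S:chain[open] ⇒ active
Because an active path exists, K and D are not d-separated.

No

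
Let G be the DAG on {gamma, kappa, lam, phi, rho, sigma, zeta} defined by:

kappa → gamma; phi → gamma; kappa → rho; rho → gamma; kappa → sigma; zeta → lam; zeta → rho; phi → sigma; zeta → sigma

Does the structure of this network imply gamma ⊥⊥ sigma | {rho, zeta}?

No

Enumerating the 5 paths from gamma to sigma and testing each for blocking by {rho, zeta}:
Path 1: gamma ← phi → sigma
  phi is a fork and phi is not conditioned on — no node blocks this path, so it is active.
Path 2: gamma ← rho ← zeta → sigma
  rho is a chain here and rho is conditioned on, so the path is blocked at rho.
Path 3: gamma ← rho ← kappa → sigma
  rho is a chain here and rho is conditioned on, so the path is blocked at rho.
Path 4: gamma ← kappa → sigma
  kappa is a fork and kappa is not conditioned on — no node blocks this path, so it is active.
Path 5: gamma ← kappa → rho ← zeta → sigma
  zeta is a fork here and zeta is conditioned on, so the path is blocked at zeta.
Since the path gamma ← phi → sigma is active, gamma and sigma are not d-separated given {rho, zeta}.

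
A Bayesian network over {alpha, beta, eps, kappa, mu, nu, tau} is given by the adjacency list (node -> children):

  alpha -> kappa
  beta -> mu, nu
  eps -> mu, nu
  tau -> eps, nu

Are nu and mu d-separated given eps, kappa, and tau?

There are 3 undirected paths between nu and mu; checking each against the conditioning set {eps, kappa, tau}:
Path 1: nu ← beta → mu
  beta is a fork and beta is not conditioned on — no node blocks this path, so it is active.
Path 2: nu ← tau → eps → mu
  tau is a fork here and tau is conditioned on, so the path is blocked at tau.
Path 3: nu ← eps → mu
  eps is a fork here and eps is conditioned on, so the path is blocked at eps.
At least one path is unblocked, so d-separation fails.

No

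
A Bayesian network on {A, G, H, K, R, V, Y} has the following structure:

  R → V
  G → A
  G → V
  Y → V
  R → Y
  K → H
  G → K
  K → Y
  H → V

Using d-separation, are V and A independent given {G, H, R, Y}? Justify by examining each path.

Yes

Enumerating the 4 paths from V to A and testing each for blocking by {G, H, R, Y}:
Path 1: V ← G → A
  G is a fork here and G is conditioned on, so the path is blocked at G.
Path 2: V ← H ← K ← G → A
  H is a chain here and H is conditioned on, so the path is blocked at H.
Path 3: V ← Y ← K ← G → A
  Y is a chain here and Y is conditioned on, so the path is blocked at Y.
Path 4: V ← R → Y ← K ← G → A
  R is a fork here and R is conditioned on, so the path is blocked at R.
Since every path is blocked, d-separation holds.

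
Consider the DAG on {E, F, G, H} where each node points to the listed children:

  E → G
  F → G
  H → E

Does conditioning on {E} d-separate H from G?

Yes — H and G are d-separated given {E}.

The only undirected path from H to G is:
Path 1: H → E → G
  E is a chain here and E is conditioned on, so the path is blocked at E.
Every path is blocked, so H and G are d-separated given {E}.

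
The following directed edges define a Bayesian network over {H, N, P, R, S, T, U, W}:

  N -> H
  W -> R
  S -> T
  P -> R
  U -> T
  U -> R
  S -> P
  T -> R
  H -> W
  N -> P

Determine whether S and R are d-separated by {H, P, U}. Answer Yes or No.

Enumerating the 4 paths from S to R and testing each for blocking by {H, P, U}:
  1. S → T ← U → R — T:collider[blocks]; U:fork[blocks] ⇒ blocked
  2. S → T → R — T:chain[open] ⇒ active
  3. S → P → R — P:chain[blocks] ⇒ blocked
  4. S → P ← N → H → W → R — P:collider[open]; N:fork[open]; H:chain[blocks]; W:chain[open] ⇒ blocked
Because an active path exists, S and R are not d-separated.

No — S and R are not d-separated given {H, P, U}.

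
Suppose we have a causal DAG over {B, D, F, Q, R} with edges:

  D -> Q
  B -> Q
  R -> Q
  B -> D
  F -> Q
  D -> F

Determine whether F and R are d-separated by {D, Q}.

No — F and R are not d-separated given {D, Q}.

There are 3 undirected paths between F and R; checking each against the conditioning set {D, Q}:
Path 1: F ← D ← B → Q ← R
  D is a chain here and D is conditioned on, so the path is blocked at D.
Path 2: F ← D → Q ← R
  D is a fork here and D is conditioned on, so the path is blocked at D.
Path 3: F → Q ← R
  Q is a collider and Q is conditioned on, which opens it — no node blocks this path, so it is active.
Because an active path exists, F and R are not d-separated.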